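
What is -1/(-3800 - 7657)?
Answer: 1/11457 ≈ 8.7283e-5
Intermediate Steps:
-1/(-3800 - 7657) = -1/(-11457) = -1*(-1/11457) = 1/11457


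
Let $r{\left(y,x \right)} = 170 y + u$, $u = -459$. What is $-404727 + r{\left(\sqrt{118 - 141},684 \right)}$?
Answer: $-405186 + 170 i \sqrt{23} \approx -4.0519 \cdot 10^{5} + 815.29 i$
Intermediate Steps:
$r{\left(y,x \right)} = -459 + 170 y$ ($r{\left(y,x \right)} = 170 y - 459 = -459 + 170 y$)
$-404727 + r{\left(\sqrt{118 - 141},684 \right)} = -404727 - \left(459 - 170 \sqrt{118 - 141}\right) = -404727 - \left(459 - 170 \sqrt{-23}\right) = -404727 - \left(459 - 170 i \sqrt{23}\right) = -405186 + 170 i \sqrt{23}$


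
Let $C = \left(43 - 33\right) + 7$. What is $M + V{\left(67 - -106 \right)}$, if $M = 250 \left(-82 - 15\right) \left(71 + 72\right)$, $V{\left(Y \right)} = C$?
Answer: $-3467733$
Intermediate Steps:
$C = 17$ ($C = \left(43 - 33\right) + 7 = 10 + 7 = 17$)
$V{\left(Y \right)} = 17$
$M = -3467750$ ($M = 250 \left(\left(-97\right) 143\right) = 250 \left(-13871\right) = -3467750$)
$M + V{\left(67 - -106 \right)} = -3467750 + 17 = -3467733$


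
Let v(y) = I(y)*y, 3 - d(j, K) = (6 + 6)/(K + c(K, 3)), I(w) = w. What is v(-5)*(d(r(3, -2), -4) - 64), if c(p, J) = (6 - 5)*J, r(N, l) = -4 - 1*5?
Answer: -1225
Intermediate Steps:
r(N, l) = -9 (r(N, l) = -4 - 5 = -9)
c(p, J) = J (c(p, J) = 1*J = J)
d(j, K) = 3 - 12/(3 + K) (d(j, K) = 3 - (6 + 6)/(K + 3) = 3 - 12/(3 + K))
v(y) = y² (v(y) = y*y = y²)
v(-5)*(d(r(3, -2), -4) - 64) = (-5)²*(3*(-1 - 4)/(3 - 4) - 64) = 25*(3*(-5)/(-1) - 64) = 25*(3*(-1)*(-5) - 64) = 25*(15 - 64) = 25*(-49) = -1225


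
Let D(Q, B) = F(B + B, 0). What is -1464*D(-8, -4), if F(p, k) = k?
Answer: 0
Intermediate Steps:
D(Q, B) = 0
-1464*D(-8, -4) = -1464*0 = 0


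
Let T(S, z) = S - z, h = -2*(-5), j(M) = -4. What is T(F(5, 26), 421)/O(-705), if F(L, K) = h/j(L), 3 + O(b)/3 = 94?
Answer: -121/78 ≈ -1.5513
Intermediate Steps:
O(b) = 273 (O(b) = -9 + 3*94 = -9 + 282 = 273)
h = 10
F(L, K) = -5/2 (F(L, K) = 10/(-4) = 10*(-¼) = -5/2)
T(F(5, 26), 421)/O(-705) = (-5/2 - 1*421)/273 = (-5/2 - 421)*(1/273) = -847/2*1/273 = -121/78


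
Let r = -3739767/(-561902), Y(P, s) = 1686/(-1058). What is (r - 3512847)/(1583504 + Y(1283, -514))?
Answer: -149168328007869/67241429499178 ≈ -2.2184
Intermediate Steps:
Y(P, s) = -843/529 (Y(P, s) = 1686*(-1/1058) = -843/529)
r = 3739767/561902 (r = -3739767*(-1/561902) = 3739767/561902 ≈ 6.6555)
(r - 3512847)/(1583504 + Y(1283, -514)) = (3739767/561902 - 3512847)/(1583504 - 843/529) = -1973872015227/(561902*837672773/529) = -1973872015227/561902*529/837672773 = -149168328007869/67241429499178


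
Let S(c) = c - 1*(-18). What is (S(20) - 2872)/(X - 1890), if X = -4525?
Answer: 2834/6415 ≈ 0.44178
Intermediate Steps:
S(c) = 18 + c (S(c) = c + 18 = 18 + c)
(S(20) - 2872)/(X - 1890) = ((18 + 20) - 2872)/(-4525 - 1890) = (38 - 2872)/(-6415) = -2834*(-1/6415) = 2834/6415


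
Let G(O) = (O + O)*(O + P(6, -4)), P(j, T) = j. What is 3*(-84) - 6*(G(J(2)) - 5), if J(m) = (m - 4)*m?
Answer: -126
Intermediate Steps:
J(m) = m*(-4 + m) (J(m) = (-4 + m)*m = m*(-4 + m))
G(O) = 2*O*(6 + O) (G(O) = (O + O)*(O + 6) = (2*O)*(6 + O) = 2*O*(6 + O))
3*(-84) - 6*(G(J(2)) - 5) = 3*(-84) - 6*(2*(2*(-4 + 2))*(6 + 2*(-4 + 2)) - 5) = -252 - 6*(2*(2*(-2))*(6 + 2*(-2)) - 5) = -252 - 6*(2*(-4)*(6 - 4) - 5) = -252 - 6*(2*(-4)*2 - 5) = -252 - 6*(-16 - 5) = -252 - 6*(-21) = -252 + 126 = -126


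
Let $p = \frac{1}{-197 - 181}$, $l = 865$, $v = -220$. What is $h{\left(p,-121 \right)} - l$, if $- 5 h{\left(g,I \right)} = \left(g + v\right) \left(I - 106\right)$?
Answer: $- \frac{20512397}{1890} \approx -10853.0$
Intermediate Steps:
$p = - \frac{1}{378}$ ($p = \frac{1}{-378} = - \frac{1}{378} \approx -0.0026455$)
$h{\left(g,I \right)} = - \frac{\left(-220 + g\right) \left(-106 + I\right)}{5}$ ($h{\left(g,I \right)} = - \frac{\left(g - 220\right) \left(I - 106\right)}{5} = - \frac{\left(-220 + g\right) \left(-106 + I\right)}{5}$)
$h{\left(p,-121 \right)} - l = \left(-4664 + 44 \left(-121\right) + \frac{106}{5} \left(- \frac{1}{378}\right) - \left(- \frac{121}{5}\right) \left(- \frac{1}{378}\right)\right) - 865 = \left(-4664 - 5324 - \frac{53}{945} - \frac{121}{1890}\right) - 865 = - \frac{18877547}{1890} - 865 = - \frac{20512397}{1890}$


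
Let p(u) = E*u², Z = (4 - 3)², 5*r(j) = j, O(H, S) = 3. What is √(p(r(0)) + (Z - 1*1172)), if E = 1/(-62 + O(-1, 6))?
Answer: I*√1171 ≈ 34.22*I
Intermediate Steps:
r(j) = j/5
Z = 1 (Z = 1² = 1)
E = -1/59 (E = 1/(-62 + 3) = 1/(-59) = -1/59 ≈ -0.016949)
p(u) = -u²/59
√(p(r(0)) + (Z - 1*1172)) = √(-((⅕)*0)²/59 + (1 - 1*1172)) = √(-1/59*0² + (1 - 1172)) = √(-1/59*0 - 1171) = √(0 - 1171) = √(-1171) = I*√1171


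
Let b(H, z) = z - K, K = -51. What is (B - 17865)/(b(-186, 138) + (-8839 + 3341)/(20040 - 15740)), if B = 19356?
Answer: 3205650/403601 ≈ 7.9426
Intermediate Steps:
b(H, z) = 51 + z (b(H, z) = z - 1*(-51) = z + 51 = 51 + z)
(B - 17865)/(b(-186, 138) + (-8839 + 3341)/(20040 - 15740)) = (19356 - 17865)/((51 + 138) + (-8839 + 3341)/(20040 - 15740)) = 1491/(189 - 5498/4300) = 1491/(189 - 5498*1/4300) = 1491/(189 - 2749/2150) = 1491/(403601/2150) = 1491*(2150/403601) = 3205650/403601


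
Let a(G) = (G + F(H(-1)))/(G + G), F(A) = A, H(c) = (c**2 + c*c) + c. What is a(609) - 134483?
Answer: -81899842/609 ≈ -1.3448e+5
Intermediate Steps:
H(c) = c + 2*c**2 (H(c) = (c**2 + c**2) + c = 2*c**2 + c = c + 2*c**2)
a(G) = (1 + G)/(2*G) (a(G) = (G - (1 + 2*(-1)))/(G + G) = (G - (1 - 2))/((2*G)) = (G - 1*(-1))*(1/(2*G)) = (G + 1)*(1/(2*G)) = (1 + G)*(1/(2*G)) = (1 + G)/(2*G))
a(609) - 134483 = (1/2)*(1 + 609)/609 - 134483 = (1/2)*(1/609)*610 - 134483 = 305/609 - 134483 = -81899842/609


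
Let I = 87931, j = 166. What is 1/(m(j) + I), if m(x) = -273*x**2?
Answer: -1/7434857 ≈ -1.3450e-7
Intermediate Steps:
1/(m(j) + I) = 1/(-273*166**2 + 87931) = 1/(-273*27556 + 87931) = 1/(-7522788 + 87931) = 1/(-7434857) = -1/7434857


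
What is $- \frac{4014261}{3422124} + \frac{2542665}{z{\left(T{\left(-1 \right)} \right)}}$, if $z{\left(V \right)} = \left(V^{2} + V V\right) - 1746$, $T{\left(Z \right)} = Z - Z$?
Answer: $- \frac{161265255929}{110648676} \approx -1457.5$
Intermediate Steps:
$T{\left(Z \right)} = 0$
$z{\left(V \right)} = -1746 + 2 V^{2}$ ($z{\left(V \right)} = \left(V^{2} + V^{2}\right) - 1746 = 2 V^{2} - 1746 = -1746 + 2 V^{2}$)
$- \frac{4014261}{3422124} + \frac{2542665}{z{\left(T{\left(-1 \right)} \right)}} = - \frac{4014261}{3422124} + \frac{2542665}{-1746 + 2 \cdot 0^{2}} = \left(-4014261\right) \frac{1}{3422124} + \frac{2542665}{-1746 + 2 \cdot 0} = - \frac{446029}{380236} + \frac{2542665}{-1746 + 0} = - \frac{446029}{380236} + \frac{2542665}{-1746} = - \frac{446029}{380236} + 2542665 \left(- \frac{1}{1746}\right) = - \frac{446029}{380236} - \frac{847555}{582} = - \frac{161265255929}{110648676}$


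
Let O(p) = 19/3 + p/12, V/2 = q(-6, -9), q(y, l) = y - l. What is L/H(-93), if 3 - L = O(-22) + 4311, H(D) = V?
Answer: -2875/4 ≈ -718.75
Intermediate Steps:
V = 6 (V = 2*(-6 - 1*(-9)) = 2*(-6 + 9) = 2*3 = 6)
O(p) = 19/3 + p/12 (O(p) = 19*(⅓) + p*(1/12) = 19/3 + p/12)
H(D) = 6
L = -8625/2 (L = 3 - ((19/3 + (1/12)*(-22)) + 4311) = 3 - ((19/3 - 11/6) + 4311) = 3 - (9/2 + 4311) = 3 - 1*8631/2 = 3 - 8631/2 = -8625/2 ≈ -4312.5)
L/H(-93) = -8625/2/6 = -8625/2*⅙ = -2875/4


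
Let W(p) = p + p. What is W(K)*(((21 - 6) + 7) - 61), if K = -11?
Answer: 858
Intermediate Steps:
W(p) = 2*p
W(K)*(((21 - 6) + 7) - 61) = (2*(-11))*(((21 - 6) + 7) - 61) = -22*((15 + 7) - 61) = -22*(22 - 61) = -22*(-39) = 858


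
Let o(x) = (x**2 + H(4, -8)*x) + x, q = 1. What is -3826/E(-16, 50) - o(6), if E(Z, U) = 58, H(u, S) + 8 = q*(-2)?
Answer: -1391/29 ≈ -47.966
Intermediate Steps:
H(u, S) = -10 (H(u, S) = -8 + 1*(-2) = -8 - 2 = -10)
o(x) = x**2 - 9*x (o(x) = (x**2 - 10*x) + x = x**2 - 9*x)
-3826/E(-16, 50) - o(6) = -3826/58 - 6*(-9 + 6) = -3826*1/58 - 6*(-3) = -1913/29 - 1*(-18) = -1913/29 + 18 = -1391/29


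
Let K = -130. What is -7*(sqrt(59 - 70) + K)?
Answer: 910 - 7*I*sqrt(11) ≈ 910.0 - 23.216*I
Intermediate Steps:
-7*(sqrt(59 - 70) + K) = -7*(sqrt(59 - 70) - 130) = -7*(sqrt(-11) - 130) = -7*(I*sqrt(11) - 130) = -7*(-130 + I*sqrt(11)) = 910 - 7*I*sqrt(11)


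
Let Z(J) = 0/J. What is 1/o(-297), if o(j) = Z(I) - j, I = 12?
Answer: 1/297 ≈ 0.0033670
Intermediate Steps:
Z(J) = 0
o(j) = -j (o(j) = 0 - j = -j)
1/o(-297) = 1/(-1*(-297)) = 1/297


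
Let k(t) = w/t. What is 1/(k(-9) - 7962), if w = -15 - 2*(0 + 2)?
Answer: -9/71639 ≈ -0.00012563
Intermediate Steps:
w = -19 (w = -15 - 2*2 = -15 - 4 = -19)
k(t) = -19/t
1/(k(-9) - 7962) = 1/(-19/(-9) - 7962) = 1/(-19*(-⅑) - 7962) = 1/(19/9 - 7962) = 1/(-71639/9) = -9/71639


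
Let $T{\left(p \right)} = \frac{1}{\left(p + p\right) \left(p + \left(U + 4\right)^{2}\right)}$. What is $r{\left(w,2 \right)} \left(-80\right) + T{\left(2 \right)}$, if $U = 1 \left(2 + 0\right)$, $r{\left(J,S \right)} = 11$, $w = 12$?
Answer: $- \frac{133759}{152} \approx -879.99$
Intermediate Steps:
$U = 2$ ($U = 1 \cdot 2 = 2$)
$T{\left(p \right)} = \frac{1}{2 p \left(36 + p\right)}$ ($T{\left(p \right)} = \frac{1}{\left(p + p\right) \left(p + \left(2 + 4\right)^{2}\right)} = \frac{1}{2 p \left(p + 6^{2}\right)} = \frac{1}{2 p \left(p + 36\right)} = \frac{1}{2 p \left(36 + p\right)}$)
$r{\left(w,2 \right)} \left(-80\right) + T{\left(2 \right)} = 11 \left(-80\right) + \frac{1}{2 \cdot 2 \left(36 + 2\right)} = -880 + \frac{1}{2} \cdot \frac{1}{2} \cdot \frac{1}{38} = -880 + \frac{1}{152} = - \frac{133759}{152}$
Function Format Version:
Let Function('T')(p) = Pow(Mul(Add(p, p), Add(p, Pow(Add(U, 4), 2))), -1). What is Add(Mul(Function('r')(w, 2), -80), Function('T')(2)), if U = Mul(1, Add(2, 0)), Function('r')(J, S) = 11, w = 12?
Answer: Rational(-133759, 152) ≈ -879.99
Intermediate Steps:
U = 2 (U = Mul(1, 2) = 2)
Function('T')(p) = Mul(Rational(1, 2), Pow(p, -1), Pow(Add(36, p), -1)) (Function('T')(p) = Pow(Mul(Add(p, p), Add(p, Pow(Add(2, 4), 2))), -1) = Pow(Mul(Mul(2, p), Add(p, Pow(6, 2))), -1) = Pow(Mul(Mul(2, p), Add(p, 36)), -1) = Pow(Mul(Mul(2, p), Add(36, p)), -1) = Pow(Mul(2, p, Add(36, p)), -1) = Mul(Rational(1, 2), Pow(p, -1), Pow(Add(36, p), -1)))
Add(Mul(Function('r')(w, 2), -80), Function('T')(2)) = Add(Mul(11, -80), Mul(Rational(1, 2), Pow(2, -1), Pow(Add(36, 2), -1))) = Add(-880, Mul(Rational(1, 2), Rational(1, 2), Pow(38, -1))) = Add(-880, Mul(Rational(1, 2), Rational(1, 2), Rational(1, 38))) = Add(-880, Rational(1, 152)) = Rational(-133759, 152)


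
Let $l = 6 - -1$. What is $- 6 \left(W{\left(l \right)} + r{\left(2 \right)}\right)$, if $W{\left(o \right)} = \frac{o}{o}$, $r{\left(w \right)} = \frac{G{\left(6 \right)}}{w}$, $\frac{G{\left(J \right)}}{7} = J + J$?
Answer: $-258$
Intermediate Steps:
$G{\left(J \right)} = 14 J$ ($G{\left(J \right)} = 7 \left(J + J\right) = 7 \cdot 2 J = 14 J$)
$r{\left(w \right)} = \frac{84}{w}$ ($r{\left(w \right)} = \frac{14 \cdot 6}{w} = \frac{84}{w}$)
$l = 7$ ($l = 6 + 1 = 7$)
$W{\left(o \right)} = 1$
$- 6 \left(W{\left(l \right)} + r{\left(2 \right)}\right) = - 6 \left(1 + \frac{84}{2}\right) = - 6 \left(1 + 84 \cdot \frac{1}{2}\right) = - 6 \left(1 + 42\right) = \left(-6\right) 43 = -258$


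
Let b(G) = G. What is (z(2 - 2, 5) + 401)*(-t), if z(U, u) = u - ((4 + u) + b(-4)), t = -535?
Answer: 214535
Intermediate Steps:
z(U, u) = 0 (z(U, u) = u - ((4 + u) - 4) = u - u = 0)
(z(2 - 2, 5) + 401)*(-t) = (0 + 401)*(-1*(-535)) = 401*535 = 214535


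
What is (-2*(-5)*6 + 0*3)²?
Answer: 3600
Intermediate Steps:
(-2*(-5)*6 + 0*3)² = (10*6 + 0)² = (60 + 0)² = 60² = 3600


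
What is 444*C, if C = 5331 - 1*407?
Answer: 2186256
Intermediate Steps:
C = 4924 (C = 5331 - 407 = 4924)
444*C = 444*4924 = 2186256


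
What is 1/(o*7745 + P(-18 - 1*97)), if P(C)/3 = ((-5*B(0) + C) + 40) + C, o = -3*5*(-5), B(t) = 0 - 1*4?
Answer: 1/580365 ≈ 1.7231e-6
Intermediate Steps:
B(t) = -4 (B(t) = 0 - 4 = -4)
o = 75 (o = -15*(-5) = 75)
P(C) = 180 + 6*C (P(C) = 3*(((-5*(-4) + C) + 40) + C) = 3*(((20 + C) + 40) + C) = 3*((60 + C) + C) = 3*(60 + 2*C) = 180 + 6*C)
1/(o*7745 + P(-18 - 1*97)) = 1/(75*7745 + (180 + 6*(-18 - 1*97))) = 1/(580875 + (180 + 6*(-18 - 97))) = 1/(580875 + (180 + 6*(-115))) = 1/(580875 + (180 - 690)) = 1/(580875 - 510) = 1/580365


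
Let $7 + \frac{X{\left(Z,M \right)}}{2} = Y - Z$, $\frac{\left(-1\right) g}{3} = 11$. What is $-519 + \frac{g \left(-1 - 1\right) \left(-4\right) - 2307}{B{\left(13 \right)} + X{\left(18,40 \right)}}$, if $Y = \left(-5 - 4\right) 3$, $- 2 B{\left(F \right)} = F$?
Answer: $- \frac{109557}{221} \approx -495.73$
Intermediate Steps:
$B{\left(F \right)} = - \frac{F}{2}$
$g = -33$ ($g = \left(-3\right) 11 = -33$)
$Y = -27$ ($Y = \left(-9\right) 3 = -27$)
$X{\left(Z,M \right)} = -68 - 2 Z$ ($X{\left(Z,M \right)} = -14 + 2 \left(-27 - Z\right) = -14 - \left(54 + 2 Z\right) = -68 - 2 Z$)
$-519 + \frac{g \left(-1 - 1\right) \left(-4\right) - 2307}{B{\left(13 \right)} + X{\left(18,40 \right)}} = -519 + \frac{- 33 \left(-1 - 1\right) \left(-4\right) - 2307}{\left(- \frac{1}{2}\right) 13 - 104} = -519 + \frac{\left(-33\right) \left(-2\right) \left(-4\right) - 2307}{- \frac{13}{2} - 104} = -519 + \frac{66 \left(-4\right) - 2307}{- \frac{13}{2} - 104} = -519 + \frac{-264 - 2307}{- \frac{221}{2}} = -519 - - \frac{5142}{221} = -519 + \frac{5142}{221} = - \frac{109557}{221}$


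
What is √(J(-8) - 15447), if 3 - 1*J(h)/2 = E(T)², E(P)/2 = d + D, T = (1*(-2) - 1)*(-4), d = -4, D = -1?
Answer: I*√15641 ≈ 125.06*I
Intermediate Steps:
T = 12 (T = (-2 - 1)*(-4) = -3*(-4) = 12)
E(P) = -10 (E(P) = 2*(-4 - 1) = 2*(-5) = -10)
J(h) = -194 (J(h) = 6 - 2*(-10)² = 6 - 2*100 = 6 - 200 = -194)
√(J(-8) - 15447) = √(-194 - 15447) = √(-15641) = I*√15641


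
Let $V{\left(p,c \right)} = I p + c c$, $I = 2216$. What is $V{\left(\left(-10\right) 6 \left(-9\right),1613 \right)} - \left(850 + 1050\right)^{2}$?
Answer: $188409$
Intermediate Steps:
$V{\left(p,c \right)} = c^{2} + 2216 p$ ($V{\left(p,c \right)} = 2216 p + c c = 2216 p + c^{2} = c^{2} + 2216 p$)
$V{\left(\left(-10\right) 6 \left(-9\right),1613 \right)} - \left(850 + 1050\right)^{2} = \left(1613^{2} + 2216 \left(-10\right) 6 \left(-9\right)\right) - \left(850 + 1050\right)^{2} = \left(2601769 + 2216 \left(\left(-60\right) \left(-9\right)\right)\right) - 1900^{2} = \left(2601769 + 2216 \cdot 540\right) - 3610000 = \left(2601769 + 1196640\right) - 3610000 = 3798409 - 3610000 = 188409$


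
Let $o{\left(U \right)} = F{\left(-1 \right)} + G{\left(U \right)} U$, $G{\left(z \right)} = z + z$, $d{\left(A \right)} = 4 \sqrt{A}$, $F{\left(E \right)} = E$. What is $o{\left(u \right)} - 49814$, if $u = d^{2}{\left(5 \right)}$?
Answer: $-37015$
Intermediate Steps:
$G{\left(z \right)} = 2 z$
$u = 80$ ($u = \left(4 \sqrt{5}\right)^{2} = 80$)
$o{\left(U \right)} = -1 + 2 U^{2}$ ($o{\left(U \right)} = -1 + 2 U U = -1 + 2 U^{2}$)
$o{\left(u \right)} - 49814 = \left(-1 + 2 \cdot 80^{2}\right) - 49814 = \left(-1 + 2 \cdot 6400\right) - 49814 = \left(-1 + 12800\right) - 49814 = 12799 - 49814 = -37015$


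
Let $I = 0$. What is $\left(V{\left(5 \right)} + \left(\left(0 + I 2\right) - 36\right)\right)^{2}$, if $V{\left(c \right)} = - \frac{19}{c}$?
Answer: $\frac{39601}{25} \approx 1584.0$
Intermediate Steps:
$\left(V{\left(5 \right)} + \left(\left(0 + I 2\right) - 36\right)\right)^{2} = \left(- \frac{19}{5} + \left(\left(0 + 0 \cdot 2\right) - 36\right)\right)^{2} = \left(\left(-19\right) \frac{1}{5} + \left(\left(0 + 0\right) - 36\right)\right)^{2} = \left(- \frac{19}{5} + \left(0 - 36\right)\right)^{2} = \left(- \frac{19}{5} - 36\right)^{2} = \left(- \frac{199}{5}\right)^{2} = \frac{39601}{25}$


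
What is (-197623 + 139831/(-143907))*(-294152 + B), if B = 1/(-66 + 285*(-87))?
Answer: 207975387413241338716/3577671927 ≈ 5.8131e+10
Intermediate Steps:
B = -1/24861 (B = 1/(-66 - 24795) = 1/(-24861) = -1/24861 ≈ -4.0224e-5)
(-197623 + 139831/(-143907))*(-294152 + B) = (-197623 + 139831/(-143907))*(-294152 - 1/24861) = (-197623 + 139831*(-1/143907))*(-7312912873/24861) = (-197623 - 139831/143907)*(-7312912873/24861) = -28439472892/143907*(-7312912873/24861) = 207975387413241338716/3577671927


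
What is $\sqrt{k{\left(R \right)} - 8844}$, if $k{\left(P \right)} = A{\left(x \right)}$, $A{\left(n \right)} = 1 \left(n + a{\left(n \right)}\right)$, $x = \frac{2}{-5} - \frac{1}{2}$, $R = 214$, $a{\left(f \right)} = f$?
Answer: $\frac{i \sqrt{221145}}{5} \approx 94.052 i$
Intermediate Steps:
$x = - \frac{9}{10}$ ($x = 2 \left(- \frac{1}{5}\right) - \frac{1}{2} = - \frac{2}{5} - \frac{1}{2} = - \frac{9}{10} \approx -0.9$)
$A{\left(n \right)} = 2 n$ ($A{\left(n \right)} = 1 \left(n + n\right) = 1 \cdot 2 n = 2 n$)
$k{\left(P \right)} = - \frac{9}{5}$ ($k{\left(P \right)} = 2 \left(- \frac{9}{10}\right) = - \frac{9}{5}$)
$\sqrt{k{\left(R \right)} - 8844} = \sqrt{- \frac{9}{5} - 8844} = \sqrt{- \frac{44229}{5}} = \frac{i \sqrt{221145}}{5}$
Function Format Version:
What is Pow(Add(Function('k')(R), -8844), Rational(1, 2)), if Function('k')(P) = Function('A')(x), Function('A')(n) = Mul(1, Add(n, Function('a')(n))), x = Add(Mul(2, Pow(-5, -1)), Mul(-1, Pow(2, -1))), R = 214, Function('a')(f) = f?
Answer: Mul(Rational(1, 5), I, Pow(221145, Rational(1, 2))) ≈ Mul(94.052, I)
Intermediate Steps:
x = Rational(-9, 10) (x = Add(Mul(2, Rational(-1, 5)), Mul(-1, Rational(1, 2))) = Add(Rational(-2, 5), Rational(-1, 2)) = Rational(-9, 10) ≈ -0.90000)
Function('A')(n) = Mul(2, n) (Function('A')(n) = Mul(1, Add(n, n)) = Mul(1, Mul(2, n)) = Mul(2, n))
Function('k')(P) = Rational(-9, 5) (Function('k')(P) = Mul(2, Rational(-9, 10)) = Rational(-9, 5))
Pow(Add(Function('k')(R), -8844), Rational(1, 2)) = Pow(Add(Rational(-9, 5), -8844), Rational(1, 2)) = Pow(Rational(-44229, 5), Rational(1, 2)) = Mul(Rational(1, 5), I, Pow(221145, Rational(1, 2)))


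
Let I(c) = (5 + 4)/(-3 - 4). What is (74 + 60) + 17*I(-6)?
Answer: 785/7 ≈ 112.14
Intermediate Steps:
I(c) = -9/7 (I(c) = 9/(-7) = 9*(-⅐) = -9/7)
(74 + 60) + 17*I(-6) = (74 + 60) + 17*(-9/7) = 134 - 153/7 = 785/7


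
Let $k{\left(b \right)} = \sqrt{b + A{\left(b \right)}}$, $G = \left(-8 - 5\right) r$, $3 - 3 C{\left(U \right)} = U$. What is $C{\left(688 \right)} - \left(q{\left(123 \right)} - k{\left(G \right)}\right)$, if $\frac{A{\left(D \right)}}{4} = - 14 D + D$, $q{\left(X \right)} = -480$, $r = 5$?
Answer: $\frac{755}{3} + \sqrt{3315} \approx 309.24$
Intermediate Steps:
$C{\left(U \right)} = 1 - \frac{U}{3}$
$A{\left(D \right)} = - 52 D$ ($A{\left(D \right)} = 4 \left(- 14 D + D\right) = 4 \left(- 13 D\right) = - 52 D$)
$G = -65$ ($G = \left(-8 - 5\right) 5 = \left(-13\right) 5 = -65$)
$k{\left(b \right)} = \sqrt{51} \sqrt{- b}$ ($k{\left(b \right)} = \sqrt{b - 52 b} = \sqrt{- 51 b} = \sqrt{51} \sqrt{- b}$)
$C{\left(688 \right)} - \left(q{\left(123 \right)} - k{\left(G \right)}\right) = \left(1 - \frac{688}{3}\right) - \left(-480 - \sqrt{51} \sqrt{\left(-1\right) \left(-65\right)}\right) = \left(1 - \frac{688}{3}\right) - \left(-480 - \sqrt{51} \sqrt{65}\right) = - \frac{685}{3} - \left(-480 - \sqrt{3315}\right) = - \frac{685}{3} + \left(480 + \sqrt{3315}\right) = \frac{755}{3} + \sqrt{3315}$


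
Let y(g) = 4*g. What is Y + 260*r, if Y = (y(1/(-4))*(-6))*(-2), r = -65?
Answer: -16912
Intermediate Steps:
Y = -12 (Y = ((4/(-4))*(-6))*(-2) = ((4*(-1/4))*(-6))*(-2) = -1*(-6)*(-2) = 6*(-2) = -12)
Y + 260*r = -12 + 260*(-65) = -12 - 16900 = -16912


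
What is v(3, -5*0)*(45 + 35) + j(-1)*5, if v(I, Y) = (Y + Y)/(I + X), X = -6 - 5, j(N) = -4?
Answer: -20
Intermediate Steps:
X = -11
v(I, Y) = 2*Y/(-11 + I) (v(I, Y) = (Y + Y)/(I - 11) = (2*Y)/(-11 + I) = 2*Y/(-11 + I))
v(3, -5*0)*(45 + 35) + j(-1)*5 = (2*(-5*0)/(-11 + 3))*(45 + 35) - 4*5 = (2*0/(-8))*80 - 20 = (2*0*(-⅛))*80 - 20 = 0*80 - 20 = 0 - 20 = -20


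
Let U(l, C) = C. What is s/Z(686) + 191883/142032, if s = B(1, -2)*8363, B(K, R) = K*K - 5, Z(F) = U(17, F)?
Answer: -769937121/16238992 ≈ -47.413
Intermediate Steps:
Z(F) = F
B(K, R) = -5 + K² (B(K, R) = K² - 5 = -5 + K²)
s = -33452 (s = (-5 + 1²)*8363 = (-5 + 1)*8363 = -4*8363 = -33452)
s/Z(686) + 191883/142032 = -33452/686 + 191883/142032 = -33452*1/686 + 191883*(1/142032) = -16726/343 + 63961/47344 = -769937121/16238992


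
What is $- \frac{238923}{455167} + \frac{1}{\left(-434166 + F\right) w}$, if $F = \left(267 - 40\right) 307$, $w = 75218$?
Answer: $- \frac{6550129233323245}{12478508442204662} \approx -0.52491$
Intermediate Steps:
$F = 69689$ ($F = 227 \cdot 307 = 69689$)
$- \frac{238923}{455167} + \frac{1}{\left(-434166 + F\right) w} = - \frac{238923}{455167} + \frac{1}{\left(-434166 + 69689\right) 75218} = \left(-238923\right) \frac{1}{455167} + \frac{1}{-364477} \cdot \frac{1}{75218} = - \frac{238923}{455167} - \frac{1}{27415230986} = - \frac{6550129233323245}{12478508442204662}$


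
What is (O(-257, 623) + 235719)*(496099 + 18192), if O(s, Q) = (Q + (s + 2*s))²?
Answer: 132493190293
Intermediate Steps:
O(s, Q) = (Q + 3*s)²
(O(-257, 623) + 235719)*(496099 + 18192) = ((623 + 3*(-257))² + 235719)*(496099 + 18192) = ((623 - 771)² + 235719)*514291 = ((-148)² + 235719)*514291 = (21904 + 235719)*514291 = 257623*514291 = 132493190293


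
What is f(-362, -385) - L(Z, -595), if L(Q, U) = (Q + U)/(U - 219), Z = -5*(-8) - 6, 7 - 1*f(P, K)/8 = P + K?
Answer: 446317/74 ≈ 6031.3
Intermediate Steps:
f(P, K) = 56 - 8*K - 8*P (f(P, K) = 56 - 8*(P + K) = 56 - 8*(K + P) = 56 + (-8*K - 8*P) = 56 - 8*K - 8*P)
Z = 34 (Z = 40 - 6 = 34)
L(Q, U) = (Q + U)/(-219 + U)
f(-362, -385) - L(Z, -595) = (56 - 8*(-385) - 8*(-362)) - (34 - 595)/(-219 - 595) = (56 + 3080 + 2896) - (-561)/(-814) = 6032 - (-1)*(-561)/814 = 6032 - 1*51/74 = 6032 - 51/74 = 446317/74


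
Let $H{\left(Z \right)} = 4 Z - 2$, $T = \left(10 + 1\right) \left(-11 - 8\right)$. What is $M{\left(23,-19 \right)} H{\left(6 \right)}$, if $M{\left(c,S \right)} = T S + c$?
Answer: $87868$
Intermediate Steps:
$T = -209$ ($T = 11 \left(-19\right) = -209$)
$H{\left(Z \right)} = -2 + 4 Z$
$M{\left(c,S \right)} = c - 209 S$ ($M{\left(c,S \right)} = - 209 S + c = c - 209 S$)
$M{\left(23,-19 \right)} H{\left(6 \right)} = \left(23 - -3971\right) \left(-2 + 4 \cdot 6\right) = \left(23 + 3971\right) \left(-2 + 24\right) = 3994 \cdot 22 = 87868$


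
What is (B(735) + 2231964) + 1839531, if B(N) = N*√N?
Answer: 4071495 + 5145*√15 ≈ 4.0914e+6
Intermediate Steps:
B(N) = N^(3/2)
(B(735) + 2231964) + 1839531 = (735^(3/2) + 2231964) + 1839531 = (5145*√15 + 2231964) + 1839531 = (2231964 + 5145*√15) + 1839531 = 4071495 + 5145*√15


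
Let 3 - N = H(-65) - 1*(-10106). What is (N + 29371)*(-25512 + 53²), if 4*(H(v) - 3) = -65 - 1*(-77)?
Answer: -437305186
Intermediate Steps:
H(v) = 6 (H(v) = 3 + (-65 - 1*(-77))/4 = 3 + (-65 + 77)/4 = 3 + (¼)*12 = 3 + 3 = 6)
N = -10109 (N = 3 - (6 - 1*(-10106)) = 3 - (6 + 10106) = 3 - 1*10112 = 3 - 10112 = -10109)
(N + 29371)*(-25512 + 53²) = (-10109 + 29371)*(-25512 + 53²) = 19262*(-25512 + 2809) = 19262*(-22703) = -437305186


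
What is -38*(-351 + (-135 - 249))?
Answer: 27930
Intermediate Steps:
-38*(-351 + (-135 - 249)) = -38*(-351 - 384) = -38*(-735) = 27930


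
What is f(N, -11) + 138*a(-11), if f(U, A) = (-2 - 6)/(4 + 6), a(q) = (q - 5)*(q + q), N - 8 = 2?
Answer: 242876/5 ≈ 48575.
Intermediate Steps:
N = 10 (N = 8 + 2 = 10)
a(q) = 2*q*(-5 + q) (a(q) = (-5 + q)*(2*q) = 2*q*(-5 + q))
f(U, A) = -4/5 (f(U, A) = -8/10 = -8*1/10 = -4/5)
f(N, -11) + 138*a(-11) = -4/5 + 138*(2*(-11)*(-5 - 11)) = -4/5 + 138*(2*(-11)*(-16)) = -4/5 + 138*352 = -4/5 + 48576 = 242876/5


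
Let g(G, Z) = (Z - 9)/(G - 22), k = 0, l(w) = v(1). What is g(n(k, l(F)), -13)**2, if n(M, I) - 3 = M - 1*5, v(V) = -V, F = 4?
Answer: 121/144 ≈ 0.84028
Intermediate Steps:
l(w) = -1 (l(w) = -1*1 = -1)
n(M, I) = -2 + M (n(M, I) = 3 + (M - 1*5) = 3 + (M - 5) = 3 + (-5 + M) = -2 + M)
g(G, Z) = (-9 + Z)/(-22 + G)
g(n(k, l(F)), -13)**2 = ((-9 - 13)/(-22 + (-2 + 0)))**2 = (-22/(-22 - 2))**2 = (-22/(-24))**2 = (-1/24*(-22))**2 = (11/12)**2 = 121/144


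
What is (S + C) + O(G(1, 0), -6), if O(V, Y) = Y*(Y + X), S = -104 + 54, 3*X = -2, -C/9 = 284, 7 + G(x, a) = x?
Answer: -2566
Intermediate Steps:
G(x, a) = -7 + x
C = -2556 (C = -9*284 = -2556)
X = -2/3 (X = (1/3)*(-2) = -2/3 ≈ -0.66667)
S = -50
O(V, Y) = Y*(-2/3 + Y) (O(V, Y) = Y*(Y - 2/3) = Y*(-2/3 + Y))
(S + C) + O(G(1, 0), -6) = (-50 - 2556) + (1/3)*(-6)*(-2 + 3*(-6)) = -2606 + (1/3)*(-6)*(-2 - 18) = -2606 + (1/3)*(-6)*(-20) = -2606 + 40 = -2566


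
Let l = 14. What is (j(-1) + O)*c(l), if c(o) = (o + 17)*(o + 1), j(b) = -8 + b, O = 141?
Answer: 61380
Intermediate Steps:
c(o) = (1 + o)*(17 + o) (c(o) = (17 + o)*(1 + o) = (1 + o)*(17 + o))
(j(-1) + O)*c(l) = ((-8 - 1) + 141)*(17 + 14² + 18*14) = (-9 + 141)*(17 + 196 + 252) = 132*465 = 61380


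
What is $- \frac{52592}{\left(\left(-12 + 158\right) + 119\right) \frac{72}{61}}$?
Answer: $- \frac{401014}{2385} \approx -168.14$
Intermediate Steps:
$- \frac{52592}{\left(\left(-12 + 158\right) + 119\right) \frac{72}{61}} = - \frac{52592}{\left(146 + 119\right) 72 \cdot \frac{1}{61}} = - \frac{52592}{265 \cdot \frac{72}{61}} = - \frac{52592}{\frac{19080}{61}} = \left(-52592\right) \frac{61}{19080} = - \frac{401014}{2385}$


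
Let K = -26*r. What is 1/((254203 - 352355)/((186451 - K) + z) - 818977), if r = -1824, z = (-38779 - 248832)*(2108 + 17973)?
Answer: -721922183/591237663654522 ≈ -1.2210e-6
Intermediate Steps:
z = -5775516491 (z = -287611*20081 = -5775516491)
K = 47424 (K = -26*(-1824) = 47424)
1/((254203 - 352355)/((186451 - K) + z) - 818977) = 1/((254203 - 352355)/((186451 - 1*47424) - 5775516491) - 818977) = 1/(-98152/((186451 - 47424) - 5775516491) - 818977) = 1/(-98152/(139027 - 5775516491) - 818977) = 1/(-98152/(-5775377464) - 818977) = 1/(-98152*(-1/5775377464) - 818977) = 1/(12269/721922183 - 818977) = 1/(-591237663654522/721922183) = -721922183/591237663654522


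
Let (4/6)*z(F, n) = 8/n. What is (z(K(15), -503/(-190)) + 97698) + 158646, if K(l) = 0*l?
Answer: 128943312/503 ≈ 2.5635e+5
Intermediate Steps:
K(l) = 0
z(F, n) = 12/n (z(F, n) = 3*(8/n)/2 = 12/n)
(z(K(15), -503/(-190)) + 97698) + 158646 = (12/((-503/(-190))) + 97698) + 158646 = (12/((-503*(-1/190))) + 97698) + 158646 = (12/(503/190) + 97698) + 158646 = (12*(190/503) + 97698) + 158646 = (2280/503 + 97698) + 158646 = 49144374/503 + 158646 = 128943312/503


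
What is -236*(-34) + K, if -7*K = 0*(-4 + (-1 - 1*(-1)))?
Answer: 8024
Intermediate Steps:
K = 0 (K = -0*(-4 + (-1 - 1*(-1))) = -0*(-4 + (-1 + 1)) = -0*(-4 + 0) = -0*(-4) = -⅐*0 = 0)
-236*(-34) + K = -236*(-34) + 0 = 8024 + 0 = 8024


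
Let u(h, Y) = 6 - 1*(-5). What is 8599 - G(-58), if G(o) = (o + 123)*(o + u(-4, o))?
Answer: 11654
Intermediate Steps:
u(h, Y) = 11 (u(h, Y) = 6 + 5 = 11)
G(o) = (11 + o)*(123 + o) (G(o) = (o + 123)*(o + 11) = (123 + o)*(11 + o) = (11 + o)*(123 + o))
8599 - G(-58) = 8599 - (1353 + (-58)² + 134*(-58)) = 8599 - (1353 + 3364 - 7772) = 8599 - 1*(-3055) = 8599 + 3055 = 11654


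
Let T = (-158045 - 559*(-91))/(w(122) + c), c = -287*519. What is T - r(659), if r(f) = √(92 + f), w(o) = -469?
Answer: 53588/74711 - √751 ≈ -26.687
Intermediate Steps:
c = -148953
T = 53588/74711 (T = (-158045 - 559*(-91))/(-469 - 148953) = (-158045 + 50869)/(-149422) = -107176*(-1/149422) = 53588/74711 ≈ 0.71727)
T - r(659) = 53588/74711 - √(92 + 659) = 53588/74711 - √751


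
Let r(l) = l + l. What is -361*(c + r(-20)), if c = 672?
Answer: -228152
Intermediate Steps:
r(l) = 2*l
-361*(c + r(-20)) = -361*(672 + 2*(-20)) = -361*(672 - 40) = -361*632 = -228152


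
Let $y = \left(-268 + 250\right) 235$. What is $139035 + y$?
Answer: $134805$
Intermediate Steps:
$y = -4230$ ($y = \left(-18\right) 235 = -4230$)
$139035 + y = 139035 - 4230 = 134805$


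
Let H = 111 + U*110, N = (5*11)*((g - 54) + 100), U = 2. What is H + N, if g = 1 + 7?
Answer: 3301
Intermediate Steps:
g = 8
N = 2970 (N = (5*11)*((8 - 54) + 100) = 55*(-46 + 100) = 55*54 = 2970)
H = 331 (H = 111 + 2*110 = 111 + 220 = 331)
H + N = 331 + 2970 = 3301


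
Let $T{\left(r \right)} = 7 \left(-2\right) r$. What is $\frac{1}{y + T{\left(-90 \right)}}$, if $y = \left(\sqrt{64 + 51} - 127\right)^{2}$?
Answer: $\frac{4376}{74742669} + \frac{127 \sqrt{115}}{149485338} \approx 6.7658 \cdot 10^{-5}$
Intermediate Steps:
$y = \left(-127 + \sqrt{115}\right)^{2}$ ($y = \left(\sqrt{115} - 127\right)^{2} = \left(-127 + \sqrt{115}\right)^{2} \approx 13520.0$)
$T{\left(r \right)} = - 14 r$
$\frac{1}{y + T{\left(-90 \right)}} = \frac{1}{\left(127 - \sqrt{115}\right)^{2} - -1260} = \frac{1}{\left(127 - \sqrt{115}\right)^{2} + 1260} = \frac{1}{1260 + \left(127 - \sqrt{115}\right)^{2}}$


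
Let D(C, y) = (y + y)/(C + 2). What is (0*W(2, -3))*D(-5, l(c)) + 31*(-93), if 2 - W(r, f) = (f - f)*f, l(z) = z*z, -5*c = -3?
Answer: -2883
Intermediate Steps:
c = ⅗ (c = -⅕*(-3) = ⅗ ≈ 0.60000)
l(z) = z²
W(r, f) = 2 (W(r, f) = 2 - (f - f)*f = 2 - 0*f = 2 - 1*0 = 2 + 0 = 2)
D(C, y) = 2*y/(2 + C) (D(C, y) = (2*y)/(2 + C) = 2*y/(2 + C))
(0*W(2, -3))*D(-5, l(c)) + 31*(-93) = (0*2)*(2*(⅗)²/(2 - 5)) + 31*(-93) = 0*(2*(9/25)/(-3)) - 2883 = 0*(2*(9/25)*(-⅓)) - 2883 = 0*(-6/25) - 2883 = 0 - 2883 = -2883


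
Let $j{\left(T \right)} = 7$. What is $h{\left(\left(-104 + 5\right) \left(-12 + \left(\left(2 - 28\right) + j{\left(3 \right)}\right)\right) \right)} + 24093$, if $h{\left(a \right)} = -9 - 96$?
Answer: $23988$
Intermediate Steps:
$h{\left(a \right)} = -105$ ($h{\left(a \right)} = -9 - 96 = -105$)
$h{\left(\left(-104 + 5\right) \left(-12 + \left(\left(2 - 28\right) + j{\left(3 \right)}\right)\right) \right)} + 24093 = -105 + 24093 = 23988$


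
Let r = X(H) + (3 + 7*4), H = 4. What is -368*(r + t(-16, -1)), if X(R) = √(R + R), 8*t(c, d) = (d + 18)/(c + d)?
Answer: -11362 - 736*√2 ≈ -12403.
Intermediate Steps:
t(c, d) = (18 + d)/(8*(c + d)) (t(c, d) = ((d + 18)/(c + d))/8 = ((18 + d)/(c + d))/8 = (18 + d)/(8*(c + d)))
X(R) = √2*√R (X(R) = √(2*R) = √2*√R)
r = 31 + 2*√2 (r = √2*√4 + (3 + 7*4) = √2*2 + (3 + 28) = 2*√2 + 31 = 31 + 2*√2 ≈ 33.828)
-368*(r + t(-16, -1)) = -368*((31 + 2*√2) + (18 - 1)/(8*(-16 - 1))) = -368*((31 + 2*√2) + (⅛)*17/(-17)) = -368*((31 + 2*√2) + (⅛)*(-1/17)*17) = -368*((31 + 2*√2) - ⅛) = -368*(247/8 + 2*√2) = -11362 - 736*√2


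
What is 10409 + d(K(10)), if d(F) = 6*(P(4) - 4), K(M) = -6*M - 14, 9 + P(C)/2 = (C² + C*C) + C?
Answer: 10709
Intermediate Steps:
P(C) = -18 + 2*C + 4*C² (P(C) = -18 + 2*((C² + C*C) + C) = -18 + 2*((C² + C²) + C) = -18 + 2*(2*C² + C) = -18 + 2*(C + 2*C²) = -18 + (2*C + 4*C²) = -18 + 2*C + 4*C²)
K(M) = -14 - 6*M
d(F) = 300 (d(F) = 6*((-18 + 2*4 + 4*4²) - 4) = 6*((-18 + 8 + 4*16) - 4) = 6*((-18 + 8 + 64) - 4) = 6*(54 - 4) = 6*50 = 300)
10409 + d(K(10)) = 10409 + 300 = 10709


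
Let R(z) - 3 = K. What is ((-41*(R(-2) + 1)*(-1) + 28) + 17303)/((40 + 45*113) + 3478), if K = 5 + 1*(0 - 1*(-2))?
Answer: 17782/8603 ≈ 2.0670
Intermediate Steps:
K = 7 (K = 5 + 1*(0 + 2) = 5 + 1*2 = 5 + 2 = 7)
R(z) = 10 (R(z) = 3 + 7 = 10)
((-41*(R(-2) + 1)*(-1) + 28) + 17303)/((40 + 45*113) + 3478) = ((-41*(10 + 1)*(-1) + 28) + 17303)/((40 + 45*113) + 3478) = ((-451*(-1) + 28) + 17303)/((40 + 5085) + 3478) = ((-41*(-11) + 28) + 17303)/(5125 + 3478) = ((451 + 28) + 17303)/8603 = (479 + 17303)*(1/8603) = 17782*(1/8603) = 17782/8603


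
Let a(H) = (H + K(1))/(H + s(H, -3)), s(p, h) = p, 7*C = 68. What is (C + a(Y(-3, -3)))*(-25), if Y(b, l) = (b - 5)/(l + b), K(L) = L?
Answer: -14825/56 ≈ -264.73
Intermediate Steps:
C = 68/7 (C = (1/7)*68 = 68/7 ≈ 9.7143)
Y(b, l) = (-5 + b)/(b + l)
a(H) = (1 + H)/(2*H) (a(H) = (H + 1)/(H + H) = (1 + H)/((2*H)) = (1 + H)*(1/(2*H)) = (1 + H)/(2*H))
(C + a(Y(-3, -3)))*(-25) = (68/7 + (1 + (-5 - 3)/(-3 - 3))/(2*(((-5 - 3)/(-3 - 3)))))*(-25) = (68/7 + (1 - 8/(-6))/(2*((-8/(-6)))))*(-25) = (68/7 + (1 - 1/6*(-8))/(2*((-1/6*(-8)))))*(-25) = (68/7 + (1 + 4/3)/(2*(4/3)))*(-25) = (68/7 + (1/2)*(3/4)*(7/3))*(-25) = (68/7 + 7/8)*(-25) = (593/56)*(-25) = -14825/56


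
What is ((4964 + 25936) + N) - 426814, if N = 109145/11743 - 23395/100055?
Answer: -93033374284024/234989173 ≈ -3.9591e+5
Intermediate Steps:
N = 2129155098/234989173 (N = 109145*(1/11743) - 23395*1/100055 = 109145/11743 - 4679/20011 = 2129155098/234989173 ≈ 9.0607)
((4964 + 25936) + N) - 426814 = ((4964 + 25936) + 2129155098/234989173) - 426814 = (30900 + 2129155098/234989173) - 426814 = 7263294600798/234989173 - 426814 = -93033374284024/234989173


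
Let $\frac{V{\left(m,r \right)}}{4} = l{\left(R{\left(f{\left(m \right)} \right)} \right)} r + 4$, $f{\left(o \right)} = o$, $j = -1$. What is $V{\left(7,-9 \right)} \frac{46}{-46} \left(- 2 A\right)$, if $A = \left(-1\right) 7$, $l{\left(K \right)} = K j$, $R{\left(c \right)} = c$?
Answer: $-3752$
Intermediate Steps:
$l{\left(K \right)} = - K$ ($l{\left(K \right)} = K \left(-1\right) = - K$)
$A = -7$
$V{\left(m,r \right)} = 16 - 4 m r$ ($V{\left(m,r \right)} = 4 \left(- m r + 4\right) = 4 \left(4 - m r\right) = 16 - 4 m r$)
$V{\left(7,-9 \right)} \frac{46}{-46} \left(- 2 A\right) = \left(16 - 28 \left(-9\right)\right) \frac{46}{-46} \left(\left(-2\right) \left(-7\right)\right) = \left(16 + 252\right) 46 \left(- \frac{1}{46}\right) 14 = 268 \left(-1\right) 14 = \left(-268\right) 14 = -3752$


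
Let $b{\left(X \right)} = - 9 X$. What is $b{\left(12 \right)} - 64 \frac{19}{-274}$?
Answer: $- \frac{14188}{137} \approx -103.56$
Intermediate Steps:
$b{\left(12 \right)} - 64 \frac{19}{-274} = \left(-9\right) 12 - 64 \frac{19}{-274} = -108 - 64 \cdot 19 \left(- \frac{1}{274}\right) = -108 - - \frac{608}{137} = -108 + \frac{608}{137} = - \frac{14188}{137}$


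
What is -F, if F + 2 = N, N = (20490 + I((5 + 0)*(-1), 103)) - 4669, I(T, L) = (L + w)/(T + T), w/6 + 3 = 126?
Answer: -157349/10 ≈ -15735.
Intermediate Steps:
w = 738 (w = -18 + 6*126 = -18 + 756 = 738)
I(T, L) = (738 + L)/(2*T) (I(T, L) = (L + 738)/(T + T) = (738 + L)/((2*T)) = (738 + L)*(1/(2*T)) = (738 + L)/(2*T))
N = 157369/10 (N = (20490 + (738 + 103)/(2*(((5 + 0)*(-1))))) - 4669 = (20490 + (½)*841/(5*(-1))) - 4669 = (20490 + (½)*841/(-5)) - 4669 = (20490 + (½)*(-⅕)*841) - 4669 = (20490 - 841/10) - 4669 = 204059/10 - 4669 = 157369/10 ≈ 15737.)
F = 157349/10 (F = -2 + 157369/10 = 157349/10 ≈ 15735.)
-F = -1*157349/10 = -157349/10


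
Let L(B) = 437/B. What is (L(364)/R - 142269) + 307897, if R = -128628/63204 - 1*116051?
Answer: 36851482403257233/222495486304 ≈ 1.6563e+5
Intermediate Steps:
R = -611251336/5267 (R = -128628*1/63204 - 116051 = -10719/5267 - 116051 = -611251336/5267 ≈ -1.1605e+5)
(L(364)/R - 142269) + 307897 = ((437/364)/(-611251336/5267) - 142269) + 307897 = ((437*(1/364))*(-5267/611251336) - 142269) + 307897 = ((437/364)*(-5267/611251336) - 142269) + 307897 = (-2301679/222495486304 - 142269) + 307897 = -31654210343285455/222495486304 + 307897 = 36851482403257233/222495486304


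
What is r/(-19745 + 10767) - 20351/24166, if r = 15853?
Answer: -141453719/54240587 ≈ -2.6079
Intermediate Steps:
r/(-19745 + 10767) - 20351/24166 = 15853/(-19745 + 10767) - 20351/24166 = 15853/(-8978) - 20351*1/24166 = 15853*(-1/8978) - 20351/24166 = -15853/8978 - 20351/24166 = -141453719/54240587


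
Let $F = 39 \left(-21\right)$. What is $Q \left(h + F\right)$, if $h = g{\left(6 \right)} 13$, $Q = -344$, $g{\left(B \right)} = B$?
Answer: $254904$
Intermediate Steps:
$F = -819$
$h = 78$ ($h = 6 \cdot 13 = 78$)
$Q \left(h + F\right) = - 344 \left(78 - 819\right) = \left(-344\right) \left(-741\right) = 254904$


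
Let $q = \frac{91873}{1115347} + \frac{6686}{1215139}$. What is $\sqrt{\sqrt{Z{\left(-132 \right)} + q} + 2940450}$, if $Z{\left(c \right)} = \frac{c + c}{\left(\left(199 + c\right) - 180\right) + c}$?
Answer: $\frac{\sqrt{6616400933390280192716342295311250 + 47435557338155 \sqrt{2622360081240552929164076805}}}{47435557338155} \approx 1714.8$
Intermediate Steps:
$Z{\left(c \right)} = \frac{2 c}{19 + 2 c}$ ($Z{\left(c \right)} = \frac{2 c}{\left(19 + c\right) + c} = \frac{2 c}{19 + 2 c}$)
$q = \frac{119095675389}{1355301638233}$ ($q = 91873 \cdot \frac{1}{1115347} + 6686 \cdot \frac{1}{1215139} = \frac{91873}{1115347} + \frac{6686}{1215139} = \frac{119095675389}{1355301638233} \approx 0.087874$)
$\sqrt{\sqrt{Z{\left(-132 \right)} + q} + 2940450} = \sqrt{\sqrt{2 \left(-132\right) \frac{1}{19 + 2 \left(-132\right)} + \frac{119095675389}{1355301638233}} + 2940450} = \sqrt{\sqrt{2 \left(-132\right) \frac{1}{19 - 264} + \frac{119095675389}{1355301638233}} + 2940450} = \sqrt{\sqrt{2 \left(-132\right) \frac{1}{-245} + \frac{119095675389}{1355301638233}} + 2940450} = \sqrt{\sqrt{2 \left(-132\right) \left(- \frac{1}{245}\right) + \frac{119095675389}{1355301638233}} + 2940450} = \sqrt{\sqrt{\frac{264}{245} + \frac{119095675389}{1355301638233}} + 2940450} = \sqrt{\sqrt{\frac{386978072963817}{332048901367085}} + 2940450} = \sqrt{\frac{\sqrt{2622360081240552929164076805}}{47435557338155} + 2940450} = \sqrt{2940450 + \frac{\sqrt{2622360081240552929164076805}}{47435557338155}}$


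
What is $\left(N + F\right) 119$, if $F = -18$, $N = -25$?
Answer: $-5117$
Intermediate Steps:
$\left(N + F\right) 119 = \left(-25 - 18\right) 119 = \left(-43\right) 119 = -5117$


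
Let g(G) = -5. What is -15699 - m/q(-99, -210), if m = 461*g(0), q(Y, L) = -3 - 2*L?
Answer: -6544178/417 ≈ -15693.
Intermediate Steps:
m = -2305 (m = 461*(-5) = -2305)
-15699 - m/q(-99, -210) = -15699 - (-2305)/(-3 - 2*(-210)) = -15699 - (-2305)/(-3 + 420) = -15699 - (-2305)/417 = -15699 - 1*(-2305/417) = -15699 + 2305/417 = -6544178/417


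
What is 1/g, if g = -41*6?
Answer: -1/246 ≈ -0.0040650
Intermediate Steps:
g = -246
1/g = 1/(-246) = -1/246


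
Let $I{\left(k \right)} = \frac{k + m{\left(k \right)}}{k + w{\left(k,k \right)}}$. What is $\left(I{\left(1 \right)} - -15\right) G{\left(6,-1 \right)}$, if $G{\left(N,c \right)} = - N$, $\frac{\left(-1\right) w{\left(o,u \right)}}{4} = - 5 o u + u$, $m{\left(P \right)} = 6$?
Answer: $- \frac{1572}{17} \approx -92.471$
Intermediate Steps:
$w{\left(o,u \right)} = - 4 u + 20 o u$ ($w{\left(o,u \right)} = - 4 \left(- 5 o u + u\right) = - 4 \left(u - 5 o u\right) = - 4 u + 20 o u$)
$I{\left(k \right)} = \frac{6 + k}{k + 4 k \left(-1 + 5 k\right)}$ ($I{\left(k \right)} = \frac{k + 6}{k + 4 k \left(-1 + 5 k\right)} = \frac{6 + k}{k + 4 k \left(-1 + 5 k\right)}$)
$\left(I{\left(1 \right)} - -15\right) G{\left(6,-1 \right)} = \left(\frac{6 + 1}{1 \left(-3 + 20 \cdot 1\right)} - -15\right) \left(\left(-1\right) 6\right) = \left(1 \frac{1}{-3 + 20} \cdot 7 + 15\right) \left(-6\right) = \left(1 \cdot \frac{1}{17} \cdot 7 + 15\right) \left(-6\right) = \left(\frac{7}{17} + 15\right) \left(-6\right) = \frac{262}{17} \left(-6\right) = - \frac{1572}{17}$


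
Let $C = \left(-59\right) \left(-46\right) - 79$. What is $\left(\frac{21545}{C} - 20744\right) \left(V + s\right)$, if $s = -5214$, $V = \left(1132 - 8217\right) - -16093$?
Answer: $- \frac{1337419146}{17} \approx -7.8672 \cdot 10^{7}$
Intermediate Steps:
$V = 9008$ ($V = -7085 + 16093 = 9008$)
$C = 2635$ ($C = 2714 - 79 = 2635$)
$\left(\frac{21545}{C} - 20744\right) \left(V + s\right) = \left(\frac{21545}{2635} - 20744\right) \left(9008 - 5214\right) = \left(21545 \cdot \frac{1}{2635} - 20744\right) 3794 = \left(\frac{139}{17} - 20744\right) 3794 = \left(- \frac{352509}{17}\right) 3794 = - \frac{1337419146}{17}$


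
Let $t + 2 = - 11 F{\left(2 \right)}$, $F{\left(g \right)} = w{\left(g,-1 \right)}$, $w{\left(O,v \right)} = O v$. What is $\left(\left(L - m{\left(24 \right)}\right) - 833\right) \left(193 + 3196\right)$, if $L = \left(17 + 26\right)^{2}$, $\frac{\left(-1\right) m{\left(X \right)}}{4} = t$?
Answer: $3714344$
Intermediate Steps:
$F{\left(g \right)} = - g$ ($F{\left(g \right)} = g \left(-1\right) = - g$)
$t = 20$ ($t = -2 - 11 \left(\left(-1\right) 2\right) = -2 - -22 = -2 + 22 = 20$)
$m{\left(X \right)} = -80$ ($m{\left(X \right)} = \left(-4\right) 20 = -80$)
$L = 1849$ ($L = 43^{2} = 1849$)
$\left(\left(L - m{\left(24 \right)}\right) - 833\right) \left(193 + 3196\right) = \left(\left(1849 - -80\right) - 833\right) \left(193 + 3196\right) = \left(\left(1849 + 80\right) - 833\right) 3389 = \left(1929 - 833\right) 3389 = 1096 \cdot 3389 = 3714344$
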